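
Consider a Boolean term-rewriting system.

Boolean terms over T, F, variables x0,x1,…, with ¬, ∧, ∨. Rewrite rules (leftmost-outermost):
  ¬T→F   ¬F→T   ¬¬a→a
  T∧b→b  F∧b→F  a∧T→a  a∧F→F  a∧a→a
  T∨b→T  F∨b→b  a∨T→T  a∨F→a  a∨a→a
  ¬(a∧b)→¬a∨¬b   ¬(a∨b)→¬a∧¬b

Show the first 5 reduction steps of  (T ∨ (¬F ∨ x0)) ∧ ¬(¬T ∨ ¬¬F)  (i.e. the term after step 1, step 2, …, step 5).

  start: (T ∨ (¬F ∨ x0)) ∧ ¬(¬T ∨ ¬¬F)
  →1  T ∧ ¬(¬T ∨ ¬¬F)
  →2  ¬(¬T ∨ ¬¬F)
  →3  ¬¬T ∧ ¬¬¬F
  →4  T ∧ ¬¬¬F
  →5  ¬¬¬F

Answer: after 5 steps: ¬¬¬F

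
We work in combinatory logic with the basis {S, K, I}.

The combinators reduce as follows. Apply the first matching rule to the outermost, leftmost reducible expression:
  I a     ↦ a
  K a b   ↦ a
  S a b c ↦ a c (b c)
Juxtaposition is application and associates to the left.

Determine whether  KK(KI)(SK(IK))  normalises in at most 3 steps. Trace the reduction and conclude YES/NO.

  start: KK(KI)(SK(IK))
  →1  K(SK(IK))
  →2  K(SKK)

Answer: YES — reaches normal form K(SKK) in 2 ≤ 3 steps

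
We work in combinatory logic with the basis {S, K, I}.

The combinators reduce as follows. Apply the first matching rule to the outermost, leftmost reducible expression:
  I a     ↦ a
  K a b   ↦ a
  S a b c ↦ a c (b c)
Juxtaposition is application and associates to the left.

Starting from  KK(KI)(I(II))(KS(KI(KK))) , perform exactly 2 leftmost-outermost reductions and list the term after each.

  start: KK(KI)(I(II))(KS(KI(KK)))
  [1] K(I(II))(KS(KI(KK)))
  [2] I(II)

Answer: after 2 steps: I(II)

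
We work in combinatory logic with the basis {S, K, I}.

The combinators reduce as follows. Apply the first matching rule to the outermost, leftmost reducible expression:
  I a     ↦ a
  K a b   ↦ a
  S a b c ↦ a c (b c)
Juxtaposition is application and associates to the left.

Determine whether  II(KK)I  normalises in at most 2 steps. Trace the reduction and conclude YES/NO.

  start: II(KK)I
  →1  I(KK)I
  →2  KKI

Answer: NO — after 2 steps the term is KKI, not yet normal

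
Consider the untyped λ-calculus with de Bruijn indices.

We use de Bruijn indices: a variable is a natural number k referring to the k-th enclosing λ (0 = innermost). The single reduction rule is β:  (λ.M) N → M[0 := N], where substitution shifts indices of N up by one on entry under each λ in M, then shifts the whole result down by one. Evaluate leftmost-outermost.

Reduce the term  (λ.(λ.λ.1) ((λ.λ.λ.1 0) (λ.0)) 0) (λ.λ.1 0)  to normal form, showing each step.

  start: (λ.(λ.λ.1) ((λ.λ.λ.1 0) (λ.0)) 0) (λ.λ.1 0)
  [1] (λ.λ.1) ((λ.λ.λ.1 0) (λ.0)) (λ.λ.1 0)
  [2] (λ.(λ.λ.λ.1 0) (λ.0)) (λ.λ.1 0)
  [3] (λ.λ.λ.1 0) (λ.0)
  [4] λ.λ.1 0

Answer: normal form = λ.λ.1 0  (in 4 steps)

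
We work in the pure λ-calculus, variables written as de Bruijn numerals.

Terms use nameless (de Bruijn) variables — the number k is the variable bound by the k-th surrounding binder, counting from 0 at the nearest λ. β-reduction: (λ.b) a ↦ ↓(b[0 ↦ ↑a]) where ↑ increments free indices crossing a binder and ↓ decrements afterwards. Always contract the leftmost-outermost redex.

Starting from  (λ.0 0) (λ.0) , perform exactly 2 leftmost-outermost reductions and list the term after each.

  start: (λ.0 0) (λ.0)
  step 1: (λ.0) (λ.0)
  step 2: λ.0

Answer: after 2 steps: λ.0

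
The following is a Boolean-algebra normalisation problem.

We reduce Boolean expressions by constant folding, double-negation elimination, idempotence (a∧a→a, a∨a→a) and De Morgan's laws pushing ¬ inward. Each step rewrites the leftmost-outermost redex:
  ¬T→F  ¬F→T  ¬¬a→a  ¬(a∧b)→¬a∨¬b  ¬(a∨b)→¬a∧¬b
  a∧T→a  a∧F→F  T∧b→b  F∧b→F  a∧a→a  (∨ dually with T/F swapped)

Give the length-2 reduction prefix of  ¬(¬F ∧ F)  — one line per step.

Answer: after 2 steps: F ∨ ¬F

Working:
  start: ¬(¬F ∧ F)
  step 1: ¬¬F ∨ ¬F
  step 2: F ∨ ¬F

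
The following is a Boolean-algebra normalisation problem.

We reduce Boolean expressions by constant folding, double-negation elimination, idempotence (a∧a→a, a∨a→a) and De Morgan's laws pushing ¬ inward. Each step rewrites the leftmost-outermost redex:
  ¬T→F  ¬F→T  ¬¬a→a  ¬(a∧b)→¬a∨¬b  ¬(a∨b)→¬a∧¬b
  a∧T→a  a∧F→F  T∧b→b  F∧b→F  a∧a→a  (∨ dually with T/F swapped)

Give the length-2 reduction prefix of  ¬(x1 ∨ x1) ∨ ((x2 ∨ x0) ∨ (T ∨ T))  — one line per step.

Answer: after 2 steps: ¬x1 ∨ ((x2 ∨ x0) ∨ (T ∨ T))

Reduction:
  start: ¬(x1 ∨ x1) ∨ ((x2 ∨ x0) ∨ (T ∨ T))
  [1] (¬x1 ∧ ¬x1) ∨ ((x2 ∨ x0) ∨ (T ∨ T))
  [2] ¬x1 ∨ ((x2 ∨ x0) ∨ (T ∨ T))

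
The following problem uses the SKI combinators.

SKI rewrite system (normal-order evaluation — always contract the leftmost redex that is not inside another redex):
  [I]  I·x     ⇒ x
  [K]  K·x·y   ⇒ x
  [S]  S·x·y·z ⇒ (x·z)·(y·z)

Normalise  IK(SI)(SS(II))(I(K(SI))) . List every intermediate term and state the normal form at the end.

  start: IK(SI)(SS(II))(I(K(SI)))
  step 1: K(SI)(SS(II))(I(K(SI)))
  step 2: SI(I(K(SI)))
  step 3: SI(K(SI))

Answer: normal form = SI(K(SI))  (in 3 steps)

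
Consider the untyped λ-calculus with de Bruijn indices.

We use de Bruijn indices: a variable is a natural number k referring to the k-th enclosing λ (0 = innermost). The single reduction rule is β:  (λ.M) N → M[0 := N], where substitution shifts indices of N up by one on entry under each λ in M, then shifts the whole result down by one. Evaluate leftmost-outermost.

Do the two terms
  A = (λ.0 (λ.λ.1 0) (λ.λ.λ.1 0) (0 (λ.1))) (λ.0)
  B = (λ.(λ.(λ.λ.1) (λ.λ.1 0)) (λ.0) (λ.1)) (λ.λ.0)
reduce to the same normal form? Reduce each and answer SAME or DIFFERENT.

Term A:
  start: (λ.0 (λ.λ.1 0) (λ.λ.λ.1 0) (0 (λ.1))) (λ.0)
  [1] (λ.0) (λ.λ.1 0) (λ.λ.λ.1 0) ((λ.0) (λ.λ.0))
  [2] (λ.λ.1 0) (λ.λ.λ.1 0) ((λ.0) (λ.λ.0))
  [3] (λ.(λ.λ.λ.1 0) 0) ((λ.0) (λ.λ.0))
  [4] (λ.λ.λ.1 0) ((λ.0) (λ.λ.0))
  [5] λ.λ.1 0

Term B:
  start: (λ.(λ.(λ.λ.1) (λ.λ.1 0)) (λ.0) (λ.1)) (λ.λ.0)
  [1] (λ.(λ.λ.1) (λ.λ.1 0)) (λ.0) (λ.λ.λ.0)
  [2] (λ.λ.1) (λ.λ.1 0) (λ.λ.λ.0)
  [3] (λ.λ.λ.1 0) (λ.λ.λ.0)
  [4] λ.λ.1 0

Answer: SAME — A ⇓ λ.λ.1 0, B ⇓ λ.λ.1 0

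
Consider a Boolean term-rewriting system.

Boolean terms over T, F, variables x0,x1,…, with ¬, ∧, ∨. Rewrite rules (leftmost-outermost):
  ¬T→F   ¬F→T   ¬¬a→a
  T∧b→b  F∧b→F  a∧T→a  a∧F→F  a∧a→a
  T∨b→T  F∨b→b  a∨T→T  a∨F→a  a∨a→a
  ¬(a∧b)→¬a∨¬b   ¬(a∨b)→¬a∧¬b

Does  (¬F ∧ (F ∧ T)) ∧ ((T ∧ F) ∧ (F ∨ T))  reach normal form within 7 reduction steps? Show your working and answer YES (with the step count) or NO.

  start: (¬F ∧ (F ∧ T)) ∧ ((T ∧ F) ∧ (F ∨ T))
  →1  (T ∧ (F ∧ T)) ∧ ((T ∧ F) ∧ (F ∨ T))
  →2  (F ∧ T) ∧ ((T ∧ F) ∧ (F ∨ T))
  →3  F ∧ ((T ∧ F) ∧ (F ∨ T))
  →4  F

Answer: YES — reaches normal form F in 4 ≤ 7 steps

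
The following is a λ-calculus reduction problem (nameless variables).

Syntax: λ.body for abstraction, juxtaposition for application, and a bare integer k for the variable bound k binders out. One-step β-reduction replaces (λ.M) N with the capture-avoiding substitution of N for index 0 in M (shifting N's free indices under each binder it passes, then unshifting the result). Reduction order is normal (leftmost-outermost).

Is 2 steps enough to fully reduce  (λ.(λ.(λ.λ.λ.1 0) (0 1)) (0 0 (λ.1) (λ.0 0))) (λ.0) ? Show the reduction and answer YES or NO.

Answer: NO — after 2 steps the term is (λ.λ.λ.1 0) ((λ.0) (λ.0) (λ.λ.0) (λ.0 0) (λ.0)), not yet normal

Derivation:
  start: (λ.(λ.(λ.λ.λ.1 0) (0 1)) (0 0 (λ.1) (λ.0 0))) (λ.0)
  [1] (λ.(λ.λ.λ.1 0) (0 (λ.0))) ((λ.0) (λ.0) (λ.λ.0) (λ.0 0))
  [2] (λ.λ.λ.1 0) ((λ.0) (λ.0) (λ.λ.0) (λ.0 0) (λ.0))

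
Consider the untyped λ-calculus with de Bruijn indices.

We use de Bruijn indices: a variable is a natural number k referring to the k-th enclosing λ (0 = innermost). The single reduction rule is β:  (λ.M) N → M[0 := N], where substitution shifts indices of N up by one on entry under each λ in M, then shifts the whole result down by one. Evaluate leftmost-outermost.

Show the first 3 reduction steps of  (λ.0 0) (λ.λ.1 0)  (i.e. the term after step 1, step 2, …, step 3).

Answer: after 3 steps: λ.λ.1 0

Working:
  start: (λ.0 0) (λ.λ.1 0)
  [1] (λ.λ.1 0) (λ.λ.1 0)
  [2] λ.(λ.λ.1 0) 0
  [3] λ.λ.1 0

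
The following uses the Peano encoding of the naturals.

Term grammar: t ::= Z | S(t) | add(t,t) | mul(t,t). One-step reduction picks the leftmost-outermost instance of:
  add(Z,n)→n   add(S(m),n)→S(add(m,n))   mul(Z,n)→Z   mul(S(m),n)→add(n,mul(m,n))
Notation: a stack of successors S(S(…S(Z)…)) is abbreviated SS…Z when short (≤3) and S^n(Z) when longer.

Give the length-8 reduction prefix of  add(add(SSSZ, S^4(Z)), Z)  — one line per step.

  start: add(add(SSSZ, S^4(Z)), Z)
  step 1: add(S(add(SSZ, S^4(Z))), Z)
  step 2: S(add(add(SSZ, S^4(Z)), Z))
  step 3: S(add(S(add(SZ, S^4(Z))), Z))
  step 4: S(S(add(add(SZ, S^4(Z)), Z)))
  step 5: S(S(add(S(add(Z, S^4(Z))), Z)))
  step 6: S(S(S(add(add(Z, S^4(Z)), Z))))
  step 7: S(S(S(add(S^4(Z), Z))))
  step 8: S(S(S(S(add(SSSZ, Z)))))

Answer: after 8 steps: S(S(S(S(add(SSSZ, Z)))))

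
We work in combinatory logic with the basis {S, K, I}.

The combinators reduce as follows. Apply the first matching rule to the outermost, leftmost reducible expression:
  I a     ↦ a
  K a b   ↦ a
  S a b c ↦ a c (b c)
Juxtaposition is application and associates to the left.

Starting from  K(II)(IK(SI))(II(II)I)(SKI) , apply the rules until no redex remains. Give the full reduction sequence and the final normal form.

Answer: normal form = SKI  (in 8 steps)

Derivation:
  start: K(II)(IK(SI))(II(II)I)(SKI)
  [1] II(II(II)I)(SKI)
  [2] I(II(II)I)(SKI)
  [3] II(II)I(SKI)
  [4] I(II)I(SKI)
  [5] III(SKI)
  [6] II(SKI)
  [7] I(SKI)
  [8] SKI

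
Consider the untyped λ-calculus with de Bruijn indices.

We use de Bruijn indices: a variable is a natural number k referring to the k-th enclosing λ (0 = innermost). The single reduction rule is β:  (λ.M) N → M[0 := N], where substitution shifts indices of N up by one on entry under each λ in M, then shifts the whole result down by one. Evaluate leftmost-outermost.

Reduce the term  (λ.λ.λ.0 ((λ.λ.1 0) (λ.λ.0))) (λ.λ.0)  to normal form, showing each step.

Answer: normal form = λ.λ.0 (λ.λ.0)  (in 3 steps)

Derivation:
  start: (λ.λ.λ.0 ((λ.λ.1 0) (λ.λ.0))) (λ.λ.0)
  [1] λ.λ.0 ((λ.λ.1 0) (λ.λ.0))
  [2] λ.λ.0 (λ.(λ.λ.0) 0)
  [3] λ.λ.0 (λ.λ.0)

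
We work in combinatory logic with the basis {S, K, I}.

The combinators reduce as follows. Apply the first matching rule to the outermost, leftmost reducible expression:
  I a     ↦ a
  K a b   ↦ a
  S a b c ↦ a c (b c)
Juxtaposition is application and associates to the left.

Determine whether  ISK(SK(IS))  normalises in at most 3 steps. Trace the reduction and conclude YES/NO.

Answer: YES — reaches normal form SK(SKS) in 2 ≤ 3 steps

Working:
  start: ISK(SK(IS))
  step 1: SK(SK(IS))
  step 2: SK(SKS)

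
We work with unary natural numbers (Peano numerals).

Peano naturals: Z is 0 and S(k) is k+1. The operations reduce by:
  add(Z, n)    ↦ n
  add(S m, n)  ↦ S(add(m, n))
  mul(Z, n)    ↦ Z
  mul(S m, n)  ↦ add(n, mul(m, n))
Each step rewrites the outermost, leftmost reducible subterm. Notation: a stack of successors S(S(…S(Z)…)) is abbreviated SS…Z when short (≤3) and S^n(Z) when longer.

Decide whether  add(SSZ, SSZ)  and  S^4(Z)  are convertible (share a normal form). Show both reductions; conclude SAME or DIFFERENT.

Answer: SAME — A ⇓ S^4(Z), B ⇓ S^4(Z)

Working:
Term A:
  start: add(SSZ, SSZ)
  step 1: S(add(SZ, SSZ))
  step 2: S(S(add(Z, SSZ)))
  step 3: S^4(Z)

Term B:
  start: S^4(Z)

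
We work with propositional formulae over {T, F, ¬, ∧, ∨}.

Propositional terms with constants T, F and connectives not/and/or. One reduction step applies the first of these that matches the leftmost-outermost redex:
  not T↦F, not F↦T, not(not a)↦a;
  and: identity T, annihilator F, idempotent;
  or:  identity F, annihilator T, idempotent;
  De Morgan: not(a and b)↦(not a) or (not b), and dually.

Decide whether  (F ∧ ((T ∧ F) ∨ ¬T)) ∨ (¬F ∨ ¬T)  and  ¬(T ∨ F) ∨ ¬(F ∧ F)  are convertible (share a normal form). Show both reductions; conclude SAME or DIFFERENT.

Answer: SAME — A ⇓ T, B ⇓ T

Derivation:
Term A:
  start: (F ∧ ((T ∧ F) ∨ ¬T)) ∨ (¬F ∨ ¬T)
  step 1: F ∨ (¬F ∨ ¬T)
  step 2: ¬F ∨ ¬T
  step 3: T ∨ ¬T
  step 4: T

Term B:
  start: ¬(T ∨ F) ∨ ¬(F ∧ F)
  step 1: (¬T ∧ ¬F) ∨ ¬(F ∧ F)
  step 2: (F ∧ ¬F) ∨ ¬(F ∧ F)
  step 3: F ∨ ¬(F ∧ F)
  step 4: ¬(F ∧ F)
  step 5: ¬F ∨ ¬F
  step 6: ¬F
  step 7: T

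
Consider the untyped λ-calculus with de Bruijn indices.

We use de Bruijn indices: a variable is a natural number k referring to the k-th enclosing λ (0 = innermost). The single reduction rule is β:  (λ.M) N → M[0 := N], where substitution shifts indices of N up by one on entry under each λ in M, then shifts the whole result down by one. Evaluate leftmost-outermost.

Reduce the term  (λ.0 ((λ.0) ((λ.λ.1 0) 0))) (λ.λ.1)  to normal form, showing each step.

Answer: normal form = λ.λ.λ.1  (in 5 steps)

Derivation:
  start: (λ.0 ((λ.0) ((λ.λ.1 0) 0))) (λ.λ.1)
  →1  (λ.λ.1) ((λ.0) ((λ.λ.1 0) (λ.λ.1)))
  →2  λ.(λ.0) ((λ.λ.1 0) (λ.λ.1))
  →3  λ.(λ.λ.1 0) (λ.λ.1)
  →4  λ.λ.(λ.λ.1) 0
  →5  λ.λ.λ.1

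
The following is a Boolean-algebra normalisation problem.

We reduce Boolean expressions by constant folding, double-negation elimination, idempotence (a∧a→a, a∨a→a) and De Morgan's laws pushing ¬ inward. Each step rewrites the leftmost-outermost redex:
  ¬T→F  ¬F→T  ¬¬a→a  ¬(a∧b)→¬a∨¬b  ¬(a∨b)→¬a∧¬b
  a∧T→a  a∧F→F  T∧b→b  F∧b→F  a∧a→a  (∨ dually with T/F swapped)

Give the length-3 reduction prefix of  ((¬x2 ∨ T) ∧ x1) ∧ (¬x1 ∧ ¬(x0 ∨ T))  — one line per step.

Answer: after 3 steps: x1 ∧ (¬x1 ∧ (¬x0 ∧ ¬T))

Reduction:
  start: ((¬x2 ∨ T) ∧ x1) ∧ (¬x1 ∧ ¬(x0 ∨ T))
  [1] (T ∧ x1) ∧ (¬x1 ∧ ¬(x0 ∨ T))
  [2] x1 ∧ (¬x1 ∧ ¬(x0 ∨ T))
  [3] x1 ∧ (¬x1 ∧ (¬x0 ∧ ¬T))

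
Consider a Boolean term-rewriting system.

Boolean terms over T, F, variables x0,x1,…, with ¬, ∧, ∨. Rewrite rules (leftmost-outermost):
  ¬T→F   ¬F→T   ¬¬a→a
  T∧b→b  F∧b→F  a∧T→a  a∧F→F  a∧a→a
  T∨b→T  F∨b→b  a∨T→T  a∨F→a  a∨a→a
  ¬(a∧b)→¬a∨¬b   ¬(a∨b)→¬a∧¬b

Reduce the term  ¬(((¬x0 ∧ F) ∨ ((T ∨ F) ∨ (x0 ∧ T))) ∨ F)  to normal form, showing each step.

Answer: normal form = F  (in 13 steps)

Working:
  start: ¬(((¬x0 ∧ F) ∨ ((T ∨ F) ∨ (x0 ∧ T))) ∨ F)
  step 1: ¬((¬x0 ∧ F) ∨ ((T ∨ F) ∨ (x0 ∧ T))) ∧ ¬F
  step 2: (¬(¬x0 ∧ F) ∧ ¬((T ∨ F) ∨ (x0 ∧ T))) ∧ ¬F
  step 3: ((¬¬x0 ∨ ¬F) ∧ ¬((T ∨ F) ∨ (x0 ∧ T))) ∧ ¬F
  step 4: ((x0 ∨ ¬F) ∧ ¬((T ∨ F) ∨ (x0 ∧ T))) ∧ ¬F
  step 5: ((x0 ∨ T) ∧ ¬((T ∨ F) ∨ (x0 ∧ T))) ∧ ¬F
  step 6: (T ∧ ¬((T ∨ F) ∨ (x0 ∧ T))) ∧ ¬F
  step 7: ¬((T ∨ F) ∨ (x0 ∧ T)) ∧ ¬F
  step 8: (¬(T ∨ F) ∧ ¬(x0 ∧ T)) ∧ ¬F
  step 9: ((¬T ∧ ¬F) ∧ ¬(x0 ∧ T)) ∧ ¬F
  step 10: ((F ∧ ¬F) ∧ ¬(x0 ∧ T)) ∧ ¬F
  step 11: (F ∧ ¬(x0 ∧ T)) ∧ ¬F
  step 12: F ∧ ¬F
  step 13: F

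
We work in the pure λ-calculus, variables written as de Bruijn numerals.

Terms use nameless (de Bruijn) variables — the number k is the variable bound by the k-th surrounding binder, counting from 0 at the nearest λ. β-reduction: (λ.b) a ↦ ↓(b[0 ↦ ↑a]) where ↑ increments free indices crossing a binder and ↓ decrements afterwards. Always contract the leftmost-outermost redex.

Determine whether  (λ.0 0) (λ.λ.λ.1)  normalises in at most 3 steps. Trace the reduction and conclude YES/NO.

Answer: YES — reaches normal form λ.λ.1 in 2 ≤ 3 steps

Working:
  start: (λ.0 0) (λ.λ.λ.1)
  [1] (λ.λ.λ.1) (λ.λ.λ.1)
  [2] λ.λ.1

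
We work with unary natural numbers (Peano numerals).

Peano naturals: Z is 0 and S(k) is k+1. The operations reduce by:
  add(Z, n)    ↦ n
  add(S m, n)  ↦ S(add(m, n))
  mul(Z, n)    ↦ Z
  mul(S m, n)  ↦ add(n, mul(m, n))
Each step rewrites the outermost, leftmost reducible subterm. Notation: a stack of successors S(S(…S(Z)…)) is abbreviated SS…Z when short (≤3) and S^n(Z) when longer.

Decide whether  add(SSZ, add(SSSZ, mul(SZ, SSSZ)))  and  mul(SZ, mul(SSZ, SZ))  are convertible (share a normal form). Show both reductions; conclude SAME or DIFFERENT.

Term A:
  start: add(SSZ, add(SSSZ, mul(SZ, SSSZ)))
  [1] S(add(SZ, add(SSSZ, mul(SZ, SSSZ))))
  [2] S(S(add(Z, add(SSSZ, mul(SZ, SSSZ)))))
  [3] S(S(add(SSSZ, mul(SZ, SSSZ))))
  [4] S(S(S(add(SSZ, mul(SZ, SSSZ)))))
  [5] S(S(S(S(add(SZ, mul(SZ, SSSZ))))))
  [6] S(S(S(S(S(add(Z, mul(SZ, SSSZ)))))))
  [7] S(S(S(S(S(mul(SZ, SSSZ))))))
  [8] S(S(S(S(S(add(SSSZ, mul(Z, SSSZ)))))))
  [9] S(S(S(S(S(S(add(SSZ, mul(Z, SSSZ))))))))
  [10] S(S(S(S(S(S(S(add(SZ, mul(Z, SSSZ)))))))))
  [11] S(S(S(S(S(S(S(S(add(Z, mul(Z, SSSZ))))))))))
  [12] S(S(S(S(S(S(S(S(mul(Z, SSSZ)))))))))
  [13] S^8(Z)

Term B:
  start: mul(SZ, mul(SSZ, SZ))
  [1] add(mul(SSZ, SZ), mul(Z, mul(SSZ, SZ)))
  [2] add(add(SZ, mul(SZ, SZ)), mul(Z, mul(SSZ, SZ)))
  [3] add(S(add(Z, mul(SZ, SZ))), mul(Z, mul(SSZ, SZ)))
  [4] S(add(add(Z, mul(SZ, SZ)), mul(Z, mul(SSZ, SZ))))
  [5] S(add(mul(SZ, SZ), mul(Z, mul(SSZ, SZ))))
  [6] S(add(add(SZ, mul(Z, SZ)), mul(Z, mul(SSZ, SZ))))
  [7] S(add(S(add(Z, mul(Z, SZ))), mul(Z, mul(SSZ, SZ))))
  [8] S(S(add(add(Z, mul(Z, SZ)), mul(Z, mul(SSZ, SZ)))))
  [9] S(S(add(mul(Z, SZ), mul(Z, mul(SSZ, SZ)))))
  [10] S(S(add(Z, mul(Z, mul(SSZ, SZ)))))
  [11] S(S(mul(Z, mul(SSZ, SZ))))
  [12] SSZ

Answer: DIFFERENT — A ⇓ S^8(Z), B ⇓ SSZ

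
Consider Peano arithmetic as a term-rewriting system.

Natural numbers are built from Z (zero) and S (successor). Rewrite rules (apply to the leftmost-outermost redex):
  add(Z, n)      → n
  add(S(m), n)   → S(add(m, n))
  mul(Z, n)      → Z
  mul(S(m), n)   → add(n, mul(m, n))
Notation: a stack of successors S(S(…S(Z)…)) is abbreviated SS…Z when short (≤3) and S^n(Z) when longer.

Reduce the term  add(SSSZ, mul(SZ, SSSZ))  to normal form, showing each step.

  start: add(SSSZ, mul(SZ, SSSZ))
  [1] S(add(SSZ, mul(SZ, SSSZ)))
  [2] S(S(add(SZ, mul(SZ, SSSZ))))
  [3] S(S(S(add(Z, mul(SZ, SSSZ)))))
  [4] S(S(S(mul(SZ, SSSZ))))
  [5] S(S(S(add(SSSZ, mul(Z, SSSZ)))))
  [6] S(S(S(S(add(SSZ, mul(Z, SSSZ))))))
  [7] S(S(S(S(S(add(SZ, mul(Z, SSSZ)))))))
  [8] S(S(S(S(S(S(add(Z, mul(Z, SSSZ))))))))
  [9] S(S(S(S(S(S(mul(Z, SSSZ)))))))
  [10] S^6(Z)

Answer: normal form = S^6(Z)  (in 10 steps)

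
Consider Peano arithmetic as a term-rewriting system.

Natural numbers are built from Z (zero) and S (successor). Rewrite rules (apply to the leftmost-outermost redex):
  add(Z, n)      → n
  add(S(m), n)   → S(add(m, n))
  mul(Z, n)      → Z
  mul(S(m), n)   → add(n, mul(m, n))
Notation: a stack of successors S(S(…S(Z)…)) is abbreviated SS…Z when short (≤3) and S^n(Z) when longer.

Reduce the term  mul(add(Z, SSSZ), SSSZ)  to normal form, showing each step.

Answer: normal form = S^9(Z)  (in 17 steps)

Reduction:
  start: mul(add(Z, SSSZ), SSSZ)
  step 1: mul(SSSZ, SSSZ)
  step 2: add(SSSZ, mul(SSZ, SSSZ))
  step 3: S(add(SSZ, mul(SSZ, SSSZ)))
  step 4: S(S(add(SZ, mul(SSZ, SSSZ))))
  step 5: S(S(S(add(Z, mul(SSZ, SSSZ)))))
  step 6: S(S(S(mul(SSZ, SSSZ))))
  step 7: S(S(S(add(SSSZ, mul(SZ, SSSZ)))))
  step 8: S(S(S(S(add(SSZ, mul(SZ, SSSZ))))))
  step 9: S(S(S(S(S(add(SZ, mul(SZ, SSSZ)))))))
  step 10: S(S(S(S(S(S(add(Z, mul(SZ, SSSZ))))))))
  step 11: S(S(S(S(S(S(mul(SZ, SSSZ)))))))
  step 12: S(S(S(S(S(S(add(SSSZ, mul(Z, SSSZ))))))))
  step 13: S(S(S(S(S(S(S(add(SSZ, mul(Z, SSSZ)))))))))
  step 14: S(S(S(S(S(S(S(S(add(SZ, mul(Z, SSSZ))))))))))
  step 15: S(S(S(S(S(S(S(S(S(add(Z, mul(Z, SSSZ)))))))))))
  step 16: S(S(S(S(S(S(S(S(S(mul(Z, SSSZ))))))))))
  step 17: S^9(Z)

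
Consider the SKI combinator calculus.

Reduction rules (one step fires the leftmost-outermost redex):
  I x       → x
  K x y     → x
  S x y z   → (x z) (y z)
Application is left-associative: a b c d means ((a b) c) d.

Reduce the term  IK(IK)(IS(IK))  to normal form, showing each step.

Answer: normal form = K  (in 3 steps)

Reduction:
  start: IK(IK)(IS(IK))
  →1  K(IK)(IS(IK))
  →2  IK
  →3  K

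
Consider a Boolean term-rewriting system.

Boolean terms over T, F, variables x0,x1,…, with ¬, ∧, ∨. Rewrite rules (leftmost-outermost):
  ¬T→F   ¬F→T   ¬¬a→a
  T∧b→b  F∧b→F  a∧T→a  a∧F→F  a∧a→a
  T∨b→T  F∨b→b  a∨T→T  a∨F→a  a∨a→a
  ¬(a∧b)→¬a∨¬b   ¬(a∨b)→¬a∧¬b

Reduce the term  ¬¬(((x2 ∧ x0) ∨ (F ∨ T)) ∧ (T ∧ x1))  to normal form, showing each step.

Answer: normal form = x1  (in 5 steps)

Derivation:
  start: ¬¬(((x2 ∧ x0) ∨ (F ∨ T)) ∧ (T ∧ x1))
  →1  ((x2 ∧ x0) ∨ (F ∨ T)) ∧ (T ∧ x1)
  →2  ((x2 ∧ x0) ∨ T) ∧ (T ∧ x1)
  →3  T ∧ (T ∧ x1)
  →4  T ∧ x1
  →5  x1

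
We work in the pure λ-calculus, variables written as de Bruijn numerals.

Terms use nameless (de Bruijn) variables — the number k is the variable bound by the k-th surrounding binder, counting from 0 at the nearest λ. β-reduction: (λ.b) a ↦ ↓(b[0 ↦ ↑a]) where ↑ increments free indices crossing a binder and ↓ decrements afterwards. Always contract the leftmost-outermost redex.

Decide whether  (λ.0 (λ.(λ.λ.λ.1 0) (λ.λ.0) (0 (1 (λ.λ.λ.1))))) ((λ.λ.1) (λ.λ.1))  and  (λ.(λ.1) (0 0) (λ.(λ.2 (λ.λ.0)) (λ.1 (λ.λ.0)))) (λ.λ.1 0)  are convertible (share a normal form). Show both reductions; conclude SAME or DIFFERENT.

Answer: DIFFERENT — A ⇓ λ.λ.1, B ⇓ λ.λ.λ.0

Derivation:
Term A:
  start: (λ.0 (λ.(λ.λ.λ.1 0) (λ.λ.0) (0 (1 (λ.λ.λ.1))))) ((λ.λ.1) (λ.λ.1))
  [1] (λ.λ.1) (λ.λ.1) (λ.(λ.λ.λ.1 0) (λ.λ.0) (0 ((λ.λ.1) (λ.λ.1) (λ.λ.λ.1))))
  [2] (λ.λ.λ.1) (λ.(λ.λ.λ.1 0) (λ.λ.0) (0 ((λ.λ.1) (λ.λ.1) (λ.λ.λ.1))))
  [3] λ.λ.1

Term B:
  start: (λ.(λ.1) (0 0) (λ.(λ.2 (λ.λ.0)) (λ.1 (λ.λ.0)))) (λ.λ.1 0)
  [1] (λ.λ.λ.1 0) ((λ.λ.1 0) (λ.λ.1 0)) (λ.(λ.(λ.λ.1 0) (λ.λ.0)) (λ.1 (λ.λ.0)))
  [2] (λ.λ.1 0) (λ.(λ.(λ.λ.1 0) (λ.λ.0)) (λ.1 (λ.λ.0)))
  [3] λ.(λ.(λ.(λ.λ.1 0) (λ.λ.0)) (λ.1 (λ.λ.0))) 0
  [4] λ.(λ.(λ.λ.1 0) (λ.λ.0)) (λ.1 (λ.λ.0))
  [5] λ.(λ.λ.1 0) (λ.λ.0)
  [6] λ.λ.(λ.λ.0) 0
  [7] λ.λ.λ.0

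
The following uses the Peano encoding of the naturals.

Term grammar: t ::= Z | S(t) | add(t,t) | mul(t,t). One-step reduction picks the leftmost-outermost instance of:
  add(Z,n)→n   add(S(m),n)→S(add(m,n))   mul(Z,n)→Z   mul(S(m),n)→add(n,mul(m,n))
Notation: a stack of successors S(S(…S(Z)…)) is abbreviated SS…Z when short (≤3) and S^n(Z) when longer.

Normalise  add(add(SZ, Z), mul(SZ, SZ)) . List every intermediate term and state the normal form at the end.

Answer: normal form = SSZ  (in 8 steps)

Derivation:
  start: add(add(SZ, Z), mul(SZ, SZ))
  →1  add(S(add(Z, Z)), mul(SZ, SZ))
  →2  S(add(add(Z, Z), mul(SZ, SZ)))
  →3  S(add(Z, mul(SZ, SZ)))
  →4  S(mul(SZ, SZ))
  →5  S(add(SZ, mul(Z, SZ)))
  →6  S(S(add(Z, mul(Z, SZ))))
  →7  S(S(mul(Z, SZ)))
  →8  SSZ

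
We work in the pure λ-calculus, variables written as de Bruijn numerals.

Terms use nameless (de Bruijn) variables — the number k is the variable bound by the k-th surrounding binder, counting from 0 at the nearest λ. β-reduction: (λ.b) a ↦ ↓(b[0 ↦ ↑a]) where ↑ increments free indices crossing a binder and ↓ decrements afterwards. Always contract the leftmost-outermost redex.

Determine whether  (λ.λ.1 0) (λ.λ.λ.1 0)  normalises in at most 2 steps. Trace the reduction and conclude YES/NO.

  start: (λ.λ.1 0) (λ.λ.λ.1 0)
  [1] λ.(λ.λ.λ.1 0) 0
  [2] λ.λ.λ.1 0

Answer: YES — reaches normal form λ.λ.λ.1 0 in 2 ≤ 2 steps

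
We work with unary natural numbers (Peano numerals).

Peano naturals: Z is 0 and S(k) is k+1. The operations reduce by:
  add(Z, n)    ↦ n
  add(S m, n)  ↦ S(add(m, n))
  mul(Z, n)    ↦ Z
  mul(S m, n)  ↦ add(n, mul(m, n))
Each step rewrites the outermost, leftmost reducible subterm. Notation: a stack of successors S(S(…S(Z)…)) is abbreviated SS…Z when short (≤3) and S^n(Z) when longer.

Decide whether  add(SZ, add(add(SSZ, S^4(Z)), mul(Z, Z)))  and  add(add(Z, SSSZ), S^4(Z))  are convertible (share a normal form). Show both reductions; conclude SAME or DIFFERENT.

Term A:
  start: add(SZ, add(add(SSZ, S^4(Z)), mul(Z, Z)))
  step 1: S(add(Z, add(add(SSZ, S^4(Z)), mul(Z, Z))))
  step 2: S(add(add(SSZ, S^4(Z)), mul(Z, Z)))
  step 3: S(add(S(add(SZ, S^4(Z))), mul(Z, Z)))
  step 4: S(S(add(add(SZ, S^4(Z)), mul(Z, Z))))
  step 5: S(S(add(S(add(Z, S^4(Z))), mul(Z, Z))))
  step 6: S(S(S(add(add(Z, S^4(Z)), mul(Z, Z)))))
  step 7: S(S(S(add(S^4(Z), mul(Z, Z)))))
  step 8: S(S(S(S(add(SSSZ, mul(Z, Z))))))
  step 9: S(S(S(S(S(add(SSZ, mul(Z, Z)))))))
  step 10: S(S(S(S(S(S(add(SZ, mul(Z, Z))))))))
  step 11: S(S(S(S(S(S(S(add(Z, mul(Z, Z)))))))))
  step 12: S(S(S(S(S(S(S(mul(Z, Z))))))))
  step 13: S^7(Z)

Term B:
  start: add(add(Z, SSSZ), S^4(Z))
  step 1: add(SSSZ, S^4(Z))
  step 2: S(add(SSZ, S^4(Z)))
  step 3: S(S(add(SZ, S^4(Z))))
  step 4: S(S(S(add(Z, S^4(Z)))))
  step 5: S^7(Z)

Answer: SAME — A ⇓ S^7(Z), B ⇓ S^7(Z)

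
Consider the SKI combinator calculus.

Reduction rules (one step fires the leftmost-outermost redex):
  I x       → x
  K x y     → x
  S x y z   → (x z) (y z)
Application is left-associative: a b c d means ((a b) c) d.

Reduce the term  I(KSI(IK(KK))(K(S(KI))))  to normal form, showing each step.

Answer: normal form = S(K(KK))(K(S(KI)))  (in 3 steps)

Reduction:
  start: I(KSI(IK(KK))(K(S(KI))))
  [1] KSI(IK(KK))(K(S(KI)))
  [2] S(IK(KK))(K(S(KI)))
  [3] S(K(KK))(K(S(KI)))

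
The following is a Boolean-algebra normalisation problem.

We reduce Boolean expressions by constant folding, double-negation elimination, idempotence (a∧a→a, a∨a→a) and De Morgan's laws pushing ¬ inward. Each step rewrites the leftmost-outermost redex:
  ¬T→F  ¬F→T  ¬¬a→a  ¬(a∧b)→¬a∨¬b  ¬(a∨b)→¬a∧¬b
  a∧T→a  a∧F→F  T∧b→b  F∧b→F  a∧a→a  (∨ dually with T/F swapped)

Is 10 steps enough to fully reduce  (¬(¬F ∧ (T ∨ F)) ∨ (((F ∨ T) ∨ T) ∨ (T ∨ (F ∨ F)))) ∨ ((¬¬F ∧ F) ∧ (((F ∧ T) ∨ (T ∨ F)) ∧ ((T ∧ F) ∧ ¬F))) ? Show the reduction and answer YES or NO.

  start: (¬(¬F ∧ (T ∨ F)) ∨ (((F ∨ T) ∨ T) ∨ (T ∨ (F ∨ F)))) ∨ ((¬¬F ∧ F) ∧ (((F ∧ T) ∨ (T ∨ F)) ∧ ((T ∧ F) ∧ ¬F)))
  step 1: ((¬¬F ∨ ¬(T ∨ F)) ∨ (((F ∨ T) ∨ T) ∨ (T ∨ (F ∨ F)))) ∨ ((¬¬F ∧ F) ∧ (((F ∧ T) ∨ (T ∨ F)) ∧ ((T ∧ F) ∧ ¬F)))
  step 2: ((F ∨ ¬(T ∨ F)) ∨ (((F ∨ T) ∨ T) ∨ (T ∨ (F ∨ F)))) ∨ ((¬¬F ∧ F) ∧ (((F ∧ T) ∨ (T ∨ F)) ∧ ((T ∧ F) ∧ ¬F)))
  step 3: (¬(T ∨ F) ∨ (((F ∨ T) ∨ T) ∨ (T ∨ (F ∨ F)))) ∨ ((¬¬F ∧ F) ∧ (((F ∧ T) ∨ (T ∨ F)) ∧ ((T ∧ F) ∧ ¬F)))
  step 4: ((¬T ∧ ¬F) ∨ (((F ∨ T) ∨ T) ∨ (T ∨ (F ∨ F)))) ∨ ((¬¬F ∧ F) ∧ (((F ∧ T) ∨ (T ∨ F)) ∧ ((T ∧ F) ∧ ¬F)))
  step 5: ((F ∧ ¬F) ∨ (((F ∨ T) ∨ T) ∨ (T ∨ (F ∨ F)))) ∨ ((¬¬F ∧ F) ∧ (((F ∧ T) ∨ (T ∨ F)) ∧ ((T ∧ F) ∧ ¬F)))
  step 6: (F ∨ (((F ∨ T) ∨ T) ∨ (T ∨ (F ∨ F)))) ∨ ((¬¬F ∧ F) ∧ (((F ∧ T) ∨ (T ∨ F)) ∧ ((T ∧ F) ∧ ¬F)))
  step 7: (((F ∨ T) ∨ T) ∨ (T ∨ (F ∨ F))) ∨ ((¬¬F ∧ F) ∧ (((F ∧ T) ∨ (T ∨ F)) ∧ ((T ∧ F) ∧ ¬F)))
  step 8: (T ∨ (T ∨ (F ∨ F))) ∨ ((¬¬F ∧ F) ∧ (((F ∧ T) ∨ (T ∨ F)) ∧ ((T ∧ F) ∧ ¬F)))
  step 9: T ∨ ((¬¬F ∧ F) ∧ (((F ∧ T) ∨ (T ∨ F)) ∧ ((T ∧ F) ∧ ¬F)))
  step 10: T

Answer: YES — reaches normal form T in 10 ≤ 10 steps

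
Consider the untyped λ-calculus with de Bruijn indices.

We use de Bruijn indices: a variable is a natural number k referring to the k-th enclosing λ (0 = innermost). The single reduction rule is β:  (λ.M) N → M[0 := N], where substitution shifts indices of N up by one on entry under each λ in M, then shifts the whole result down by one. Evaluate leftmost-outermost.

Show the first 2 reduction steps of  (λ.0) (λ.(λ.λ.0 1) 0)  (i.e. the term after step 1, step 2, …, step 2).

Answer: after 2 steps: λ.λ.0 1

Reduction:
  start: (λ.0) (λ.(λ.λ.0 1) 0)
  [1] λ.(λ.λ.0 1) 0
  [2] λ.λ.0 1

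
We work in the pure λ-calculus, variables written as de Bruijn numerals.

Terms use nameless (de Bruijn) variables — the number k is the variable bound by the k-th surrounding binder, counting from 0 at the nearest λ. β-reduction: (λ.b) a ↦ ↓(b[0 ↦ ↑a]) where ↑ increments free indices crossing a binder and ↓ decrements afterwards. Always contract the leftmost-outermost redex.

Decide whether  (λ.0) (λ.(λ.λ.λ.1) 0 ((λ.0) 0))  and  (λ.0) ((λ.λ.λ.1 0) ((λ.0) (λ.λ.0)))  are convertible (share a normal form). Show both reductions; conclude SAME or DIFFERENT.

Answer: DIFFERENT — A ⇓ λ.λ.1, B ⇓ λ.λ.1 0

Reduction:
Term A:
  start: (λ.0) (λ.(λ.λ.λ.1) 0 ((λ.0) 0))
  step 1: λ.(λ.λ.λ.1) 0 ((λ.0) 0)
  step 2: λ.(λ.λ.1) ((λ.0) 0)
  step 3: λ.λ.(λ.0) 1
  step 4: λ.λ.1

Term B:
  start: (λ.0) ((λ.λ.λ.1 0) ((λ.0) (λ.λ.0)))
  step 1: (λ.λ.λ.1 0) ((λ.0) (λ.λ.0))
  step 2: λ.λ.1 0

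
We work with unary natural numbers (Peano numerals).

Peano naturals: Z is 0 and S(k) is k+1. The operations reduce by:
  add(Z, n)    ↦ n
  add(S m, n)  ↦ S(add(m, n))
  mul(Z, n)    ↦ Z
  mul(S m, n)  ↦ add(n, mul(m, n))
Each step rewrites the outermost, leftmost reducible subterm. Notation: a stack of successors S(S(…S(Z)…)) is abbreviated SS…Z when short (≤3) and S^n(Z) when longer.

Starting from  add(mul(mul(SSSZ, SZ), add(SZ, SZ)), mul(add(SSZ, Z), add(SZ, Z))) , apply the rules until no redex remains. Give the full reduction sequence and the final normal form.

  start: add(mul(mul(SSSZ, SZ), add(SZ, SZ)), mul(add(SSZ, Z), add(SZ, Z)))
  [1] add(mul(add(SZ, mul(SSZ, SZ)), add(SZ, SZ)), mul(add(SSZ, Z), add(SZ, Z)))
  [2] add(mul(S(add(Z, mul(SSZ, SZ))), add(SZ, SZ)), mul(add(SSZ, Z), add(SZ, Z)))
  [3] add(add(add(SZ, SZ), mul(add(Z, mul(SSZ, SZ)), add(SZ, SZ))), mul(add(SSZ, Z), add(SZ, Z)))
  [4] add(add(S(add(Z, SZ)), mul(add(Z, mul(SSZ, SZ)), add(SZ, SZ))), mul(add(SSZ, Z), add(SZ, Z)))
  [5] add(S(add(add(Z, SZ), mul(add(Z, mul(SSZ, SZ)), add(SZ, SZ)))), mul(add(SSZ, Z), add(SZ, Z)))
  [6] S(add(add(add(Z, SZ), mul(add(Z, mul(SSZ, SZ)), add(SZ, SZ))), mul(add(SSZ, Z), add(SZ, Z))))
  [7] S(add(add(SZ, mul(add(Z, mul(SSZ, SZ)), add(SZ, SZ))), mul(add(SSZ, Z), add(SZ, Z))))
  [8] S(add(S(add(Z, mul(add(Z, mul(SSZ, SZ)), add(SZ, SZ)))), mul(add(SSZ, Z), add(SZ, Z))))
  [9] S(S(add(add(Z, mul(add(Z, mul(SSZ, SZ)), add(SZ, SZ))), mul(add(SSZ, Z), add(SZ, Z)))))
  [10] S(S(add(mul(add(Z, mul(SSZ, SZ)), add(SZ, SZ)), mul(add(SSZ, Z), add(SZ, Z)))))
  [11] S(S(add(mul(mul(SSZ, SZ), add(SZ, SZ)), mul(add(SSZ, Z), add(SZ, Z)))))
  [12] S(S(add(mul(add(SZ, mul(SZ, SZ)), add(SZ, SZ)), mul(add(SSZ, Z), add(SZ, Z)))))
  [13] S(S(add(mul(S(add(Z, mul(SZ, SZ))), add(SZ, SZ)), mul(add(SSZ, Z), add(SZ, Z)))))
  [14] S(S(add(add(add(SZ, SZ), mul(add(Z, mul(SZ, SZ)), add(SZ, SZ))), mul(add(SSZ, Z), add(SZ, Z)))))
  [15] S(S(add(add(S(add(Z, SZ)), mul(add(Z, mul(SZ, SZ)), add(SZ, SZ))), mul(add(SSZ, Z), add(SZ, Z)))))
  [16] S(S(add(S(add(add(Z, SZ), mul(add(Z, mul(SZ, SZ)), add(SZ, SZ)))), mul(add(SSZ, Z), add(SZ, Z)))))
  [17] S(S(S(add(add(add(Z, SZ), mul(add(Z, mul(SZ, SZ)), add(SZ, SZ))), mul(add(SSZ, Z), add(SZ, Z))))))
  [18] S(S(S(add(add(SZ, mul(add(Z, mul(SZ, SZ)), add(SZ, SZ))), mul(add(SSZ, Z), add(SZ, Z))))))
  [19] S(S(S(add(S(add(Z, mul(add(Z, mul(SZ, SZ)), add(SZ, SZ)))), mul(add(SSZ, Z), add(SZ, Z))))))
  [20] S(S(S(S(add(add(Z, mul(add(Z, mul(SZ, SZ)), add(SZ, SZ))), mul(add(SSZ, Z), add(SZ, Z)))))))
  [21] S(S(S(S(add(mul(add(Z, mul(SZ, SZ)), add(SZ, SZ)), mul(add(SSZ, Z), add(SZ, Z)))))))
  [22] S(S(S(S(add(mul(mul(SZ, SZ), add(SZ, SZ)), mul(add(SSZ, Z), add(SZ, Z)))))))
  [23] S(S(S(S(add(mul(add(SZ, mul(Z, SZ)), add(SZ, SZ)), mul(add(SSZ, Z), add(SZ, Z)))))))
  [24] S(S(S(S(add(mul(S(add(Z, mul(Z, SZ))), add(SZ, SZ)), mul(add(SSZ, Z), add(SZ, Z)))))))
  [25] S(S(S(S(add(add(add(SZ, SZ), mul(add(Z, mul(Z, SZ)), add(SZ, SZ))), mul(add(SSZ, Z), add(SZ, Z)))))))
  [26] S(S(S(S(add(add(S(add(Z, SZ)), mul(add(Z, mul(Z, SZ)), add(SZ, SZ))), mul(add(SSZ, Z), add(SZ, Z)))))))
  [27] S(S(S(S(add(S(add(add(Z, SZ), mul(add(Z, mul(Z, SZ)), add(SZ, SZ)))), mul(add(SSZ, Z), add(SZ, Z)))))))
  [28] S(S(S(S(S(add(add(add(Z, SZ), mul(add(Z, mul(Z, SZ)), add(SZ, SZ))), mul(add(SSZ, Z), add(SZ, Z))))))))
  [29] S(S(S(S(S(add(add(SZ, mul(add(Z, mul(Z, SZ)), add(SZ, SZ))), mul(add(SSZ, Z), add(SZ, Z))))))))
  [30] S(S(S(S(S(add(S(add(Z, mul(add(Z, mul(Z, SZ)), add(SZ, SZ)))), mul(add(SSZ, Z), add(SZ, Z))))))))
  [31] S(S(S(S(S(S(add(add(Z, mul(add(Z, mul(Z, SZ)), add(SZ, SZ))), mul(add(SSZ, Z), add(SZ, Z)))))))))
  [32] S(S(S(S(S(S(add(mul(add(Z, mul(Z, SZ)), add(SZ, SZ)), mul(add(SSZ, Z), add(SZ, Z)))))))))
  [33] S(S(S(S(S(S(add(mul(mul(Z, SZ), add(SZ, SZ)), mul(add(SSZ, Z), add(SZ, Z)))))))))
  [34] S(S(S(S(S(S(add(mul(Z, add(SZ, SZ)), mul(add(SSZ, Z), add(SZ, Z)))))))))
  [35] S(S(S(S(S(S(add(Z, mul(add(SSZ, Z), add(SZ, Z)))))))))
  [36] S(S(S(S(S(S(mul(add(SSZ, Z), add(SZ, Z))))))))
  [37] S(S(S(S(S(S(mul(S(add(SZ, Z)), add(SZ, Z))))))))
  [38] S(S(S(S(S(S(add(add(SZ, Z), mul(add(SZ, Z), add(SZ, Z)))))))))
  [39] S(S(S(S(S(S(add(S(add(Z, Z)), mul(add(SZ, Z), add(SZ, Z)))))))))
  [40] S(S(S(S(S(S(S(add(add(Z, Z), mul(add(SZ, Z), add(SZ, Z))))))))))
  [41] S(S(S(S(S(S(S(add(Z, mul(add(SZ, Z), add(SZ, Z))))))))))
  [42] S(S(S(S(S(S(S(mul(add(SZ, Z), add(SZ, Z)))))))))
  [43] S(S(S(S(S(S(S(mul(S(add(Z, Z)), add(SZ, Z)))))))))
  [44] S(S(S(S(S(S(S(add(add(SZ, Z), mul(add(Z, Z), add(SZ, Z))))))))))
  [45] S(S(S(S(S(S(S(add(S(add(Z, Z)), mul(add(Z, Z), add(SZ, Z))))))))))
  [46] S(S(S(S(S(S(S(S(add(add(Z, Z), mul(add(Z, Z), add(SZ, Z)))))))))))
  [47] S(S(S(S(S(S(S(S(add(Z, mul(add(Z, Z), add(SZ, Z)))))))))))
  [48] S(S(S(S(S(S(S(S(mul(add(Z, Z), add(SZ, Z))))))))))
  [49] S(S(S(S(S(S(S(S(mul(Z, add(SZ, Z))))))))))
  [50] S^8(Z)

Answer: normal form = S^8(Z)  (in 50 steps)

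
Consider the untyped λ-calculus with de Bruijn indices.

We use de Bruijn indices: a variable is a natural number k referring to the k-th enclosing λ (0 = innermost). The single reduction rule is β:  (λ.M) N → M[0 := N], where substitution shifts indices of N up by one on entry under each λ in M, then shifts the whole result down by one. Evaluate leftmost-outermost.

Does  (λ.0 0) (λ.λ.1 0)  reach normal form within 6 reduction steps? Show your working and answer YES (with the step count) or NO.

  start: (λ.0 0) (λ.λ.1 0)
  step 1: (λ.λ.1 0) (λ.λ.1 0)
  step 2: λ.(λ.λ.1 0) 0
  step 3: λ.λ.1 0

Answer: YES — reaches normal form λ.λ.1 0 in 3 ≤ 6 steps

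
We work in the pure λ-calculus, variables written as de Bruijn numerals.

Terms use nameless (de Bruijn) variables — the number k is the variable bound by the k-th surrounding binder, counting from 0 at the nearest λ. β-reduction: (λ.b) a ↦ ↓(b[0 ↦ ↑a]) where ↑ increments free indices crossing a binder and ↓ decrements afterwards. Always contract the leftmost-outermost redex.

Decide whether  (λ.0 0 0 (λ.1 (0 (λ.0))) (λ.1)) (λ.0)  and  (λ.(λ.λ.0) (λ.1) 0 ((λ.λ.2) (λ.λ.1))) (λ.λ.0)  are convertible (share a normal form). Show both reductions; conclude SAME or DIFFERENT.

Answer: SAME — A ⇓ λ.0, B ⇓ λ.0

Working:
Term A:
  start: (λ.0 0 0 (λ.1 (0 (λ.0))) (λ.1)) (λ.0)
  →1  (λ.0) (λ.0) (λ.0) (λ.(λ.0) (0 (λ.0))) (λ.λ.0)
  →2  (λ.0) (λ.0) (λ.(λ.0) (0 (λ.0))) (λ.λ.0)
  →3  (λ.0) (λ.(λ.0) (0 (λ.0))) (λ.λ.0)
  →4  (λ.(λ.0) (0 (λ.0))) (λ.λ.0)
  →5  (λ.0) ((λ.λ.0) (λ.0))
  →6  (λ.λ.0) (λ.0)
  →7  λ.0

Term B:
  start: (λ.(λ.λ.0) (λ.1) 0 ((λ.λ.2) (λ.λ.1))) (λ.λ.0)
  →1  (λ.λ.0) (λ.λ.λ.0) (λ.λ.0) ((λ.λ.λ.λ.0) (λ.λ.1))
  →2  (λ.0) (λ.λ.0) ((λ.λ.λ.λ.0) (λ.λ.1))
  →3  (λ.λ.0) ((λ.λ.λ.λ.0) (λ.λ.1))
  →4  λ.0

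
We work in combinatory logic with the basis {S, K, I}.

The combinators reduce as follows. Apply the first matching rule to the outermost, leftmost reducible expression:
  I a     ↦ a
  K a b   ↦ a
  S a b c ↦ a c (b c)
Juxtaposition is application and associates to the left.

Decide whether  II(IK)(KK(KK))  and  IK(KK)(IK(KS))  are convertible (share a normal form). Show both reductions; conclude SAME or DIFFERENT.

Answer: SAME — A ⇓ KK, B ⇓ KK

Working:
Term A:
  start: II(IK)(KK(KK))
  step 1: I(IK)(KK(KK))
  step 2: IK(KK(KK))
  step 3: K(KK(KK))
  step 4: KK

Term B:
  start: IK(KK)(IK(KS))
  step 1: K(KK)(IK(KS))
  step 2: KK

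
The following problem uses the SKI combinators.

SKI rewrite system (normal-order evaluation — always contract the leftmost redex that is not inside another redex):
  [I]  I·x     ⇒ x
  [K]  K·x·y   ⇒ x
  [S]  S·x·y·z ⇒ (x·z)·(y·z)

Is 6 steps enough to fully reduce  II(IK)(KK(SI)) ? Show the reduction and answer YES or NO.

Answer: YES — reaches normal form KK in 4 ≤ 6 steps

Working:
  start: II(IK)(KK(SI))
  →1  I(IK)(KK(SI))
  →2  IK(KK(SI))
  →3  K(KK(SI))
  →4  KK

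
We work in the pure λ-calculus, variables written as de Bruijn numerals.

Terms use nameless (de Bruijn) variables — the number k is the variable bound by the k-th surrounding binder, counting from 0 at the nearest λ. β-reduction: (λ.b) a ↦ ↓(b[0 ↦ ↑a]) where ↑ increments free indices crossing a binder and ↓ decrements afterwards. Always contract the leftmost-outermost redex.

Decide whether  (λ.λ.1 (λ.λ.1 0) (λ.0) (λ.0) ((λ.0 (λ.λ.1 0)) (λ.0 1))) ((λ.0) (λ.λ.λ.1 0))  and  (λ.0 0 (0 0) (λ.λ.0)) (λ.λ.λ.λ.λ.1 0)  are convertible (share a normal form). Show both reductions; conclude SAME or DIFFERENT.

Term A:
  start: (λ.λ.1 (λ.λ.1 0) (λ.0) (λ.0) ((λ.0 (λ.λ.1 0)) (λ.0 1))) ((λ.0) (λ.λ.λ.1 0))
  →1  λ.(λ.0) (λ.λ.λ.1 0) (λ.λ.1 0) (λ.0) (λ.0) ((λ.0 (λ.λ.1 0)) (λ.0 1))
  →2  λ.(λ.λ.λ.1 0) (λ.λ.1 0) (λ.0) (λ.0) ((λ.0 (λ.λ.1 0)) (λ.0 1))
  →3  λ.(λ.λ.1 0) (λ.0) (λ.0) ((λ.0 (λ.λ.1 0)) (λ.0 1))
  →4  λ.(λ.(λ.0) 0) (λ.0) ((λ.0 (λ.λ.1 0)) (λ.0 1))
  →5  λ.(λ.0) (λ.0) ((λ.0 (λ.λ.1 0)) (λ.0 1))
  →6  λ.(λ.0) ((λ.0 (λ.λ.1 0)) (λ.0 1))
  →7  λ.(λ.0 (λ.λ.1 0)) (λ.0 1)
  →8  λ.(λ.0 1) (λ.λ.1 0)
  →9  λ.(λ.λ.1 0) 0
  →10  λ.λ.1 0

Term B:
  start: (λ.0 0 (0 0) (λ.λ.0)) (λ.λ.λ.λ.λ.1 0)
  →1  (λ.λ.λ.λ.λ.1 0) (λ.λ.λ.λ.λ.1 0) ((λ.λ.λ.λ.λ.1 0) (λ.λ.λ.λ.λ.1 0)) (λ.λ.0)
  →2  (λ.λ.λ.λ.1 0) ((λ.λ.λ.λ.λ.1 0) (λ.λ.λ.λ.λ.1 0)) (λ.λ.0)
  →3  (λ.λ.λ.1 0) (λ.λ.0)
  →4  λ.λ.1 0

Answer: SAME — A ⇓ λ.λ.1 0, B ⇓ λ.λ.1 0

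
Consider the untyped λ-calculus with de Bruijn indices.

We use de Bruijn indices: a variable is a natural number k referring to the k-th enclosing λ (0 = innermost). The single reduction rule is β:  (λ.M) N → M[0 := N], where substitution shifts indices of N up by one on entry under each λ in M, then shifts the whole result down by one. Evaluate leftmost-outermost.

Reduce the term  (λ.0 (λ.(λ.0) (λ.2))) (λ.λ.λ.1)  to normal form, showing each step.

  start: (λ.0 (λ.(λ.0) (λ.2))) (λ.λ.λ.1)
  →1  (λ.λ.λ.1) (λ.(λ.0) (λ.λ.λ.λ.1))
  →2  λ.λ.1

Answer: normal form = λ.λ.1  (in 2 steps)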